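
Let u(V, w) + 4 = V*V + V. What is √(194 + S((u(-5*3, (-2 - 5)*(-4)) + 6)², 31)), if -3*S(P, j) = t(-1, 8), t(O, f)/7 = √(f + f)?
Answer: √1662/3 ≈ 13.589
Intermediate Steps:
u(V, w) = -4 + V + V² (u(V, w) = -4 + (V*V + V) = -4 + (V² + V) = -4 + (V + V²) = -4 + V + V²)
t(O, f) = 7*√2*√f (t(O, f) = 7*√(f + f) = 7*√(2*f) = 7*(√2*√f) = 7*√2*√f)
S(P, j) = -28/3 (S(P, j) = -7*√2*√8/3 = -7*√2*2*√2/3 = -⅓*28 = -28/3)
√(194 + S((u(-5*3, (-2 - 5)*(-4)) + 6)², 31)) = √(194 - 28/3) = √(554/3) = √1662/3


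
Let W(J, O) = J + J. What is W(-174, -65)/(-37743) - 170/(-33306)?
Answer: 3001133/209511393 ≈ 0.014324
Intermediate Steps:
W(J, O) = 2*J
W(-174, -65)/(-37743) - 170/(-33306) = (2*(-174))/(-37743) - 170/(-33306) = -348*(-1/37743) - 170*(-1/33306) = 116/12581 + 85/16653 = 3001133/209511393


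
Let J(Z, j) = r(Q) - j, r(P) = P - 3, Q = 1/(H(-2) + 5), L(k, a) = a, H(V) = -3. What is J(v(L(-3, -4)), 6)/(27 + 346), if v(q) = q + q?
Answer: -17/746 ≈ -0.022788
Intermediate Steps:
Q = ½ (Q = 1/(-3 + 5) = 1/2 = ½ ≈ 0.50000)
r(P) = -3 + P
v(q) = 2*q
J(Z, j) = -5/2 - j (J(Z, j) = (-3 + ½) - j = -5/2 - j)
J(v(L(-3, -4)), 6)/(27 + 346) = (-5/2 - 1*6)/(27 + 346) = (-5/2 - 6)/373 = -17/2*1/373 = -17/746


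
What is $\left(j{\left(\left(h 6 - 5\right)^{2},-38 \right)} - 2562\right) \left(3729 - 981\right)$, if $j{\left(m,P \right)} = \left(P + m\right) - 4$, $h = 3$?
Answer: $-6691380$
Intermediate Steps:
$j{\left(m,P \right)} = -4 + P + m$
$\left(j{\left(\left(h 6 - 5\right)^{2},-38 \right)} - 2562\right) \left(3729 - 981\right) = \left(\left(-4 - 38 + \left(3 \cdot 6 - 5\right)^{2}\right) - 2562\right) \left(3729 - 981\right) = \left(\left(-4 - 38 + \left(18 - 5\right)^{2}\right) - 2562\right) 2748 = \left(\left(-4 - 38 + 13^{2}\right) - 2562\right) 2748 = \left(\left(-4 - 38 + 169\right) - 2562\right) 2748 = \left(127 - 2562\right) 2748 = \left(-2435\right) 2748 = -6691380$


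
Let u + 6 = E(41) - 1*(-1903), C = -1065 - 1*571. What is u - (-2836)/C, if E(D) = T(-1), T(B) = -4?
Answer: 773528/409 ≈ 1891.3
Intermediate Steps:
E(D) = -4
C = -1636 (C = -1065 - 571 = -1636)
u = 1893 (u = -6 + (-4 - 1*(-1903)) = -6 + (-4 + 1903) = -6 + 1899 = 1893)
u - (-2836)/C = 1893 - (-2836)/(-1636) = 1893 - (-2836)*(-1)/1636 = 1893 - 1*709/409 = 1893 - 709/409 = 773528/409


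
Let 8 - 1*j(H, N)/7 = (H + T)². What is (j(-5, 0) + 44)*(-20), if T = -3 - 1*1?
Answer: 9340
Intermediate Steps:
T = -4 (T = -3 - 1 = -4)
j(H, N) = 56 - 7*(-4 + H)² (j(H, N) = 56 - 7*(H - 4)² = 56 - 7*(-4 + H)²)
(j(-5, 0) + 44)*(-20) = ((56 - 7*(-4 - 5)²) + 44)*(-20) = ((56 - 7*(-9)²) + 44)*(-20) = ((56 - 7*81) + 44)*(-20) = ((56 - 567) + 44)*(-20) = (-511 + 44)*(-20) = -467*(-20) = 9340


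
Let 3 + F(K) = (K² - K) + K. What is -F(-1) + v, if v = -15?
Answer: -13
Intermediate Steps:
F(K) = -3 + K² (F(K) = -3 + ((K² - K) + K) = -3 + K²)
-F(-1) + v = -(-3 + (-1)²) - 15 = -(-3 + 1) - 15 = -1*(-2) - 15 = 2 - 15 = -13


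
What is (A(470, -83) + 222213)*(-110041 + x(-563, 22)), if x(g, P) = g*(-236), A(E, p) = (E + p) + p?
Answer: 5079395559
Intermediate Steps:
A(E, p) = E + 2*p
x(g, P) = -236*g
(A(470, -83) + 222213)*(-110041 + x(-563, 22)) = ((470 + 2*(-83)) + 222213)*(-110041 - 236*(-563)) = ((470 - 166) + 222213)*(-110041 + 132868) = (304 + 222213)*22827 = 222517*22827 = 5079395559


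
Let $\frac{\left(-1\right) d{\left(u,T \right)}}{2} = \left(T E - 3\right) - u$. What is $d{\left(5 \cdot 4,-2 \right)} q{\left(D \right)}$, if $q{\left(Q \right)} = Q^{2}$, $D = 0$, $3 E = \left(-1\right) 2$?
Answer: $0$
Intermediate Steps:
$E = - \frac{2}{3}$ ($E = \frac{\left(-1\right) 2}{3} = \frac{1}{3} \left(-2\right) = - \frac{2}{3} \approx -0.66667$)
$d{\left(u,T \right)} = 6 + 2 u + \frac{4 T}{3}$ ($d{\left(u,T \right)} = - 2 \left(\left(T \left(- \frac{2}{3}\right) - 3\right) - u\right) = - 2 \left(\left(- \frac{2 T}{3} - 3\right) - u\right) = - 2 \left(\left(-3 - \frac{2 T}{3}\right) - u\right) = - 2 \left(-3 - u - \frac{2 T}{3}\right) = 6 + 2 u + \frac{4 T}{3}$)
$d{\left(5 \cdot 4,-2 \right)} q{\left(D \right)} = \left(6 + 2 \cdot 5 \cdot 4 + \frac{4}{3} \left(-2\right)\right) 0^{2} = \left(6 + 2 \cdot 20 - \frac{8}{3}\right) 0 = \left(6 + 40 - \frac{8}{3}\right) 0 = \frac{130}{3} \cdot 0 = 0$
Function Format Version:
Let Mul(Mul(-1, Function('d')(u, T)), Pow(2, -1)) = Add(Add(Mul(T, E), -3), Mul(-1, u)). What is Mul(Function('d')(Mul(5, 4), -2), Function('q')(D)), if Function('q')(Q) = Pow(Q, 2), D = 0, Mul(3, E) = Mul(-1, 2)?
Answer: 0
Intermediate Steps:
E = Rational(-2, 3) (E = Mul(Rational(1, 3), Mul(-1, 2)) = Mul(Rational(1, 3), -2) = Rational(-2, 3) ≈ -0.66667)
Function('d')(u, T) = Add(6, Mul(2, u), Mul(Rational(4, 3), T)) (Function('d')(u, T) = Mul(-2, Add(Add(Mul(T, Rational(-2, 3)), -3), Mul(-1, u))) = Mul(-2, Add(Add(Mul(Rational(-2, 3), T), -3), Mul(-1, u))) = Mul(-2, Add(Add(-3, Mul(Rational(-2, 3), T)), Mul(-1, u))) = Mul(-2, Add(-3, Mul(-1, u), Mul(Rational(-2, 3), T))) = Add(6, Mul(2, u), Mul(Rational(4, 3), T)))
Mul(Function('d')(Mul(5, 4), -2), Function('q')(D)) = Mul(Add(6, Mul(2, Mul(5, 4)), Mul(Rational(4, 3), -2)), Pow(0, 2)) = Mul(Add(6, Mul(2, 20), Rational(-8, 3)), 0) = Mul(Add(6, 40, Rational(-8, 3)), 0) = Mul(Rational(130, 3), 0) = 0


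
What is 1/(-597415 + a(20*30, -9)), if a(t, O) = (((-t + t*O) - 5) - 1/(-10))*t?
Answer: -1/4200355 ≈ -2.3808e-7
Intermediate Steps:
a(t, O) = t*(-49/10 - t + O*t) (a(t, O) = (((-t + O*t) - 5) - 1*(-⅒))*t = ((-5 - t + O*t) + ⅒)*t = (-49/10 - t + O*t)*t = t*(-49/10 - t + O*t))
1/(-597415 + a(20*30, -9)) = 1/(-597415 + (20*30)*(-49 - 200*30 + 10*(-9)*(20*30))/10) = 1/(-597415 + (⅒)*600*(-49 - 10*600 + 10*(-9)*600)) = 1/(-597415 + (⅒)*600*(-49 - 6000 - 54000)) = 1/(-597415 + (⅒)*600*(-60049)) = 1/(-597415 - 3602940) = 1/(-4200355) = -1/4200355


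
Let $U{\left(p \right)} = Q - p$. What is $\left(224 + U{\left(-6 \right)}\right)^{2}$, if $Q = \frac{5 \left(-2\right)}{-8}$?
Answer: $\frac{855625}{16} \approx 53477.0$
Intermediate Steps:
$Q = \frac{5}{4}$ ($Q = \left(-10\right) \left(- \frac{1}{8}\right) = \frac{5}{4} \approx 1.25$)
$U{\left(p \right)} = \frac{5}{4} - p$
$\left(224 + U{\left(-6 \right)}\right)^{2} = \left(224 + \left(\frac{5}{4} - -6\right)\right)^{2} = \left(224 + \left(\frac{5}{4} + 6\right)\right)^{2} = \left(224 + \frac{29}{4}\right)^{2} = \left(\frac{925}{4}\right)^{2} = \frac{855625}{16}$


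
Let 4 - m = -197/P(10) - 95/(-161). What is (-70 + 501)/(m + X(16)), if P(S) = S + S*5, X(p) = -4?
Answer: 4163460/26017 ≈ 160.03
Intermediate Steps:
P(S) = 6*S (P(S) = S + 5*S = 6*S)
m = 64657/9660 (m = 4 - (-197/(6*10) - 95/(-161)) = 4 - (-197/60 - 95*(-1/161)) = 4 - (-197*1/60 + 95/161) = 4 - (-197/60 + 95/161) = 4 - 1*(-26017/9660) = 4 + 26017/9660 = 64657/9660 ≈ 6.6933)
(-70 + 501)/(m + X(16)) = (-70 + 501)/(64657/9660 - 4) = 431/(26017/9660) = 431*(9660/26017) = 4163460/26017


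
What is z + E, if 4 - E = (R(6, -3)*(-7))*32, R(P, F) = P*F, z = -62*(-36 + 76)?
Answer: -6508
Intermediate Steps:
z = -2480 (z = -62*40 = -2480)
R(P, F) = F*P
E = -4028 (E = 4 - -3*6*(-7)*32 = 4 - (-18*(-7))*32 = 4 - 126*32 = 4 - 1*4032 = 4 - 4032 = -4028)
z + E = -2480 - 4028 = -6508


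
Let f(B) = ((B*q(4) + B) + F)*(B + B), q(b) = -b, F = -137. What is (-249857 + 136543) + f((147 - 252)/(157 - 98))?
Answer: -392814754/3481 ≈ -1.1285e+5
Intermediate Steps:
f(B) = 2*B*(-137 - 3*B) (f(B) = ((B*(-1*4) + B) - 137)*(B + B) = ((B*(-4) + B) - 137)*(2*B) = ((-4*B + B) - 137)*(2*B) = (-3*B - 137)*(2*B) = (-137 - 3*B)*(2*B) = 2*B*(-137 - 3*B))
(-249857 + 136543) + f((147 - 252)/(157 - 98)) = (-249857 + 136543) - 2*(147 - 252)/(157 - 98)*(137 + 3*((147 - 252)/(157 - 98))) = -113314 - 2*(-105/59)*(137 + 3*(-105/59)) = -113314 - 2*(-105/59)*(137 - 315/59) = -113314 - 2*(-105/59)*7768/59 = -113314 + 1631280/3481 = -392814754/3481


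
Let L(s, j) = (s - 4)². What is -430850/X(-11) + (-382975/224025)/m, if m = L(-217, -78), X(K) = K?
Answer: 188567620832341/4814306211 ≈ 39168.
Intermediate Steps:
L(s, j) = (-4 + s)²
m = 48841 (m = (-4 - 217)² = (-221)² = 48841)
-430850/X(-11) + (-382975/224025)/m = -430850/(-11) - 382975/224025/48841 = -430850*(-1/11) - 382975*1/224025*(1/48841) = 430850/11 - 15319/8961*1/48841 = 430850/11 - 15319/437664201 = 188567620832341/4814306211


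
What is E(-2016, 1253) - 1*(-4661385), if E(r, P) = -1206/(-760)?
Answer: 1771326903/380 ≈ 4.6614e+6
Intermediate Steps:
E(r, P) = 603/380 (E(r, P) = -1206*(-1/760) = 603/380)
E(-2016, 1253) - 1*(-4661385) = 603/380 - 1*(-4661385) = 603/380 + 4661385 = 1771326903/380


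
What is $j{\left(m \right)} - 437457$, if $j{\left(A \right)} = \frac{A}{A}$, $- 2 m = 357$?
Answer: $-437456$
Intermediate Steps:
$m = - \frac{357}{2}$ ($m = \left(- \frac{1}{2}\right) 357 = - \frac{357}{2} \approx -178.5$)
$j{\left(A \right)} = 1$
$j{\left(m \right)} - 437457 = 1 - 437457 = -437456$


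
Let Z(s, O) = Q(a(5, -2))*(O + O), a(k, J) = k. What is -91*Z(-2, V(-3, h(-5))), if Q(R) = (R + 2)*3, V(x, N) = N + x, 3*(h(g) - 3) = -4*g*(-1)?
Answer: 25480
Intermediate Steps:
h(g) = 3 + 4*g/3 (h(g) = 3 + (-4*g*(-1))/3 = 3 + (4*g)/3 = 3 + 4*g/3)
Q(R) = 6 + 3*R (Q(R) = (2 + R)*3 = 6 + 3*R)
Z(s, O) = 42*O (Z(s, O) = (6 + 3*5)*(O + O) = (6 + 15)*(2*O) = 21*(2*O) = 42*O)
-91*Z(-2, V(-3, h(-5))) = -3822*((3 + (4/3)*(-5)) - 3) = -3822*((3 - 20/3) - 3) = -3822*(-11/3 - 3) = -3822*(-20)/3 = -91*(-280) = 25480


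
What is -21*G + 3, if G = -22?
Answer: 465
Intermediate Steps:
-21*G + 3 = -21*(-22) + 3 = 462 + 3 = 465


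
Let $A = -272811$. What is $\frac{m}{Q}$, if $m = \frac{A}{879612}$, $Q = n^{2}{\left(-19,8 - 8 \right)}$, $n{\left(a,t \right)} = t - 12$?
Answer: $- \frac{90937}{42221376} \approx -0.0021538$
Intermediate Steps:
$n{\left(a,t \right)} = -12 + t$
$Q = 144$ ($Q = \left(-12 + \left(8 - 8\right)\right)^{2} = \left(-12 + 0\right)^{2} = \left(-12\right)^{2} = 144$)
$m = - \frac{90937}{293204}$ ($m = - \frac{272811}{879612} = \left(-272811\right) \frac{1}{879612} = - \frac{90937}{293204} \approx -0.31015$)
$\frac{m}{Q} = - \frac{90937}{293204 \cdot 144} = \left(- \frac{90937}{293204}\right) \frac{1}{144} = - \frac{90937}{42221376}$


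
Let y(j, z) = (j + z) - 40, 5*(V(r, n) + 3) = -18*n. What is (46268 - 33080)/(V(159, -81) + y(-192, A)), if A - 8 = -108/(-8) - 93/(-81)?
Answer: 3560760/21397 ≈ 166.41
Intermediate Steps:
A = 1223/54 (A = 8 + (-108/(-8) - 93/(-81)) = 8 + (-108*(-⅛) - 93*(-1/81)) = 8 + (27/2 + 31/27) = 8 + 791/54 = 1223/54 ≈ 22.648)
V(r, n) = -3 - 18*n/5 (V(r, n) = -3 + (-18*n)/5 = -3 - 18*n/5)
y(j, z) = -40 + j + z
(46268 - 33080)/(V(159, -81) + y(-192, A)) = (46268 - 33080)/((-3 - 18/5*(-81)) + (-40 - 192 + 1223/54)) = 13188/((-3 + 1458/5) - 11305/54) = 13188/(1443/5 - 11305/54) = 13188/(21397/270) = 13188*(270/21397) = 3560760/21397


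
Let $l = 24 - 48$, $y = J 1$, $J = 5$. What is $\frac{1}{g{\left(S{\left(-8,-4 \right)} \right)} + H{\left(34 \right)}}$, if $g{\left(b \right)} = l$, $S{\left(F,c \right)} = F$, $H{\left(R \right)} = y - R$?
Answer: $- \frac{1}{53} \approx -0.018868$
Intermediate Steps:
$y = 5$ ($y = 5 \cdot 1 = 5$)
$l = -24$ ($l = 24 - 48 = -24$)
$H{\left(R \right)} = 5 - R$
$g{\left(b \right)} = -24$
$\frac{1}{g{\left(S{\left(-8,-4 \right)} \right)} + H{\left(34 \right)}} = \frac{1}{-24 + \left(5 - 34\right)} = \frac{1}{-24 - 29} = \frac{1}{-53} = - \frac{1}{53}$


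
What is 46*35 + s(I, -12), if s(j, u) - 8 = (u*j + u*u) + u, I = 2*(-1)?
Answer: 1774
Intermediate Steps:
I = -2
s(j, u) = 8 + u + u**2 + j*u (s(j, u) = 8 + ((u*j + u*u) + u) = 8 + ((j*u + u**2) + u) = 8 + ((u**2 + j*u) + u) = 8 + (u + u**2 + j*u) = 8 + u + u**2 + j*u)
46*35 + s(I, -12) = 46*35 + (8 - 12 + (-12)**2 - 2*(-12)) = 1610 + (8 - 12 + 144 + 24) = 1610 + 164 = 1774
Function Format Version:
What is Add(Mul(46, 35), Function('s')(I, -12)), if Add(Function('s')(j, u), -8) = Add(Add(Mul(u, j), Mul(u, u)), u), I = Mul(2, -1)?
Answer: 1774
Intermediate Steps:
I = -2
Function('s')(j, u) = Add(8, u, Pow(u, 2), Mul(j, u)) (Function('s')(j, u) = Add(8, Add(Add(Mul(u, j), Mul(u, u)), u)) = Add(8, Add(Add(Mul(j, u), Pow(u, 2)), u)) = Add(8, Add(Add(Pow(u, 2), Mul(j, u)), u)) = Add(8, Add(u, Pow(u, 2), Mul(j, u))) = Add(8, u, Pow(u, 2), Mul(j, u)))
Add(Mul(46, 35), Function('s')(I, -12)) = Add(Mul(46, 35), Add(8, -12, Pow(-12, 2), Mul(-2, -12))) = Add(1610, Add(8, -12, 144, 24)) = Add(1610, 164) = 1774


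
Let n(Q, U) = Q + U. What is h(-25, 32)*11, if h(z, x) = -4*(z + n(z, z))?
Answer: 3300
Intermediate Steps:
h(z, x) = -12*z (h(z, x) = -4*(z + (z + z)) = -4*(z + 2*z) = -12*z)
h(-25, 32)*11 = -12*(-25)*11 = 300*11 = 3300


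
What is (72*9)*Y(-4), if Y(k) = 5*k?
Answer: -12960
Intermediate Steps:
(72*9)*Y(-4) = (72*9)*(5*(-4)) = 648*(-20) = -12960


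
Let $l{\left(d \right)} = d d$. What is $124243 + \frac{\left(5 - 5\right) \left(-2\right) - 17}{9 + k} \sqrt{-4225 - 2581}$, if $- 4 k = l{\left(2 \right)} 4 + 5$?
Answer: $124243 - \frac{68 i \sqrt{6806}}{15} \approx 1.2424 \cdot 10^{5} - 373.99 i$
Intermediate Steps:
$l{\left(d \right)} = d^{2}$
$k = - \frac{21}{4}$ ($k = - \frac{2^{2} \cdot 4 + 5}{4} = - \frac{4 \cdot 4 + 5}{4} = - \frac{16 + 5}{4} = \left(- \frac{1}{4}\right) 21 = - \frac{21}{4} \approx -5.25$)
$124243 + \frac{\left(5 - 5\right) \left(-2\right) - 17}{9 + k} \sqrt{-4225 - 2581} = 124243 + \frac{\left(5 - 5\right) \left(-2\right) - 17}{9 - \frac{21}{4}} \sqrt{-4225 - 2581} = 124243 + \frac{0 \left(-2\right) - 17}{\frac{15}{4}} \sqrt{-6806} = 124243 + \left(0 - 17\right) \frac{4}{15} i \sqrt{6806} = 124243 + \left(-17\right) \frac{4}{15} i \sqrt{6806} = 124243 - \frac{68 i \sqrt{6806}}{15}$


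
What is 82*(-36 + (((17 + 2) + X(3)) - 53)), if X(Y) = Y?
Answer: -5494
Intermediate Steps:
82*(-36 + (((17 + 2) + X(3)) - 53)) = 82*(-36 + (((17 + 2) + 3) - 53)) = 82*(-36 + ((19 + 3) - 53)) = 82*(-36 + (22 - 53)) = 82*(-36 - 31) = 82*(-67) = -5494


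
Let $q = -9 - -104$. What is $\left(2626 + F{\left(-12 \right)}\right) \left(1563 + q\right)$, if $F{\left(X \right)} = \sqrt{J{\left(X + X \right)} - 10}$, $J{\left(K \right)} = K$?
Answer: $4353908 + 1658 i \sqrt{34} \approx 4.3539 \cdot 10^{6} + 9667.7 i$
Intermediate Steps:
$q = 95$ ($q = -9 + 104 = 95$)
$F{\left(X \right)} = \sqrt{-10 + 2 X}$ ($F{\left(X \right)} = \sqrt{\left(X + X\right) - 10} = \sqrt{2 X - 10} = \sqrt{-10 + 2 X}$)
$\left(2626 + F{\left(-12 \right)}\right) \left(1563 + q\right) = \left(2626 + \sqrt{-10 + 2 \left(-12\right)}\right) \left(1563 + 95\right) = \left(2626 + \sqrt{-10 - 24}\right) 1658 = \left(2626 + \sqrt{-34}\right) 1658 = \left(2626 + i \sqrt{34}\right) 1658 = 4353908 + 1658 i \sqrt{34}$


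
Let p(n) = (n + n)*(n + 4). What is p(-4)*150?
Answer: 0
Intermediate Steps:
p(n) = 2*n*(4 + n) (p(n) = (2*n)*(4 + n) = 2*n*(4 + n))
p(-4)*150 = (2*(-4)*(4 - 4))*150 = (2*(-4)*0)*150 = 0*150 = 0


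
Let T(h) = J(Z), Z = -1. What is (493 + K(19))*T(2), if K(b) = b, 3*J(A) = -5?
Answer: -2560/3 ≈ -853.33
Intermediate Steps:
J(A) = -5/3 (J(A) = (⅓)*(-5) = -5/3)
T(h) = -5/3
(493 + K(19))*T(2) = (493 + 19)*(-5/3) = 512*(-5/3) = -2560/3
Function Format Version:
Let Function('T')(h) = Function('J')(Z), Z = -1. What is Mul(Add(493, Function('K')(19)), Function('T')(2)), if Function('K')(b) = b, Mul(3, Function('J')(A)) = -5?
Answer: Rational(-2560, 3) ≈ -853.33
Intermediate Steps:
Function('J')(A) = Rational(-5, 3) (Function('J')(A) = Mul(Rational(1, 3), -5) = Rational(-5, 3))
Function('T')(h) = Rational(-5, 3)
Mul(Add(493, Function('K')(19)), Function('T')(2)) = Mul(Add(493, 19), Rational(-5, 3)) = Mul(512, Rational(-5, 3)) = Rational(-2560, 3)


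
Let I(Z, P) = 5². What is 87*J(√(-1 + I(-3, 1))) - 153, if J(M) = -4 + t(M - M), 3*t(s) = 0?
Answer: -501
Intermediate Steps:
I(Z, P) = 25
t(s) = 0 (t(s) = (⅓)*0 = 0)
J(M) = -4 (J(M) = -4 + 0 = -4)
87*J(√(-1 + I(-3, 1))) - 153 = 87*(-4) - 153 = -348 - 153 = -501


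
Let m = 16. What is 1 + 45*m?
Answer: 721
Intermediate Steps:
1 + 45*m = 1 + 45*16 = 1 + 720 = 721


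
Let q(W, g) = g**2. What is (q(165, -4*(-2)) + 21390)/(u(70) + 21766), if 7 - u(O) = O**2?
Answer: 21454/16873 ≈ 1.2715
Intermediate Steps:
u(O) = 7 - O**2
(q(165, -4*(-2)) + 21390)/(u(70) + 21766) = ((-4*(-2))**2 + 21390)/((7 - 1*70**2) + 21766) = (8**2 + 21390)/((7 - 1*4900) + 21766) = (64 + 21390)/((7 - 4900) + 21766) = 21454/(-4893 + 21766) = 21454/16873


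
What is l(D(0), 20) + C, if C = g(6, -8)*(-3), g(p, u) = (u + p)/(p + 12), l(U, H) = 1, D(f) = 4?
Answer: 4/3 ≈ 1.3333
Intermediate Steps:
g(p, u) = (p + u)/(12 + p)
C = ⅓ (C = ((6 - 8)/(12 + 6))*(-3) = (-2/18)*(-3) = ((1/18)*(-2))*(-3) = -⅑*(-3) = ⅓ ≈ 0.33333)
l(D(0), 20) + C = 1 + ⅓ = 4/3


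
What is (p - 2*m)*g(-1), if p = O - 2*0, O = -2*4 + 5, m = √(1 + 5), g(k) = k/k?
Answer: -3 - 2*√6 ≈ -7.8990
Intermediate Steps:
g(k) = 1
m = √6 ≈ 2.4495
O = -3 (O = -8 + 5 = -3)
p = -3 (p = -3 - 2*0 = -3 + 0 = -3)
(p - 2*m)*g(-1) = (-3 - 2*√6)*1 = -3 - 2*√6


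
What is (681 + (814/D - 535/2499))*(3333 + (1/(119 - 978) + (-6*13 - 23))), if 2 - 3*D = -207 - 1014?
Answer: 113597655812930/51477293 ≈ 2.2068e+6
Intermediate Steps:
D = 1223/3 (D = 2/3 - (-207 - 1014)/3 = 2/3 - 1/3*(-1221) = 2/3 + 407 = 1223/3 ≈ 407.67)
(681 + (814/D - 535/2499))*(3333 + (1/(119 - 978) + (-6*13 - 23))) = (681 + (814/(1223/3) - 535/2499))*(3333 + (1/(119 - 978) + (-6*13 - 23))) = (681 + (814*(3/1223) - 535*1/2499))*(3333 + (1/(-859) + (-78 - 23))) = (681 + (2442/1223 - 535/2499))*(3333 + (-1/859 - 101)) = (681 + 5448253/3056277)*(3333 - 86760/859) = (2086772890/3056277)*(2776287/859) = 113597655812930/51477293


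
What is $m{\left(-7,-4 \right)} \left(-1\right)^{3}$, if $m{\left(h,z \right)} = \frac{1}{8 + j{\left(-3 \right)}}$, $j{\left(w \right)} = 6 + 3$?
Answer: $- \frac{1}{17} \approx -0.058824$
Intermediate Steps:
$j{\left(w \right)} = 9$
$m{\left(h,z \right)} = \frac{1}{17}$ ($m{\left(h,z \right)} = \frac{1}{8 + 9} = \frac{1}{17}$)
$m{\left(-7,-4 \right)} \left(-1\right)^{3} = \frac{\left(-1\right)^{3}}{17} = \frac{1}{17} \left(-1\right) = - \frac{1}{17}$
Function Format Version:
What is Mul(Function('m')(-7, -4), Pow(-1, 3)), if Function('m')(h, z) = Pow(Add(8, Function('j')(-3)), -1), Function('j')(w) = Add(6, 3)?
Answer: Rational(-1, 17) ≈ -0.058824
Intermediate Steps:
Function('j')(w) = 9
Function('m')(h, z) = Rational(1, 17) (Function('m')(h, z) = Pow(Add(8, 9), -1) = Pow(17, -1) = Rational(1, 17))
Mul(Function('m')(-7, -4), Pow(-1, 3)) = Mul(Rational(1, 17), Pow(-1, 3)) = Mul(Rational(1, 17), -1) = Rational(-1, 17)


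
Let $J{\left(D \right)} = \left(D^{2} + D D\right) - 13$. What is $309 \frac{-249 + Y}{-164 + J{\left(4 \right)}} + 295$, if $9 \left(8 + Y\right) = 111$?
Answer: $\frac{118377}{145} \approx 816.39$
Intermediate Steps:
$Y = \frac{13}{3}$ ($Y = -8 + \frac{1}{9} \cdot 111 = -8 + \frac{37}{3} = \frac{13}{3} \approx 4.3333$)
$J{\left(D \right)} = -13 + 2 D^{2}$ ($J{\left(D \right)} = \left(D^{2} + D^{2}\right) - 13 = 2 D^{2} - 13 = -13 + 2 D^{2}$)
$309 \frac{-249 + Y}{-164 + J{\left(4 \right)}} + 295 = 309 \frac{-249 + \frac{13}{3}}{-164 - \left(13 - 2 \cdot 4^{2}\right)} + 295 = 309 \left(- \frac{734}{3 \left(-164 + \left(-13 + 2 \cdot 16\right)\right)}\right) + 295 = 309 \left(- \frac{734}{3 \left(-164 + \left(-13 + 32\right)\right)}\right) + 295 = 309 \left(- \frac{734}{3 \left(-164 + 19\right)}\right) + 295 = 309 \left(- \frac{734}{3 \left(-145\right)}\right) + 295 = 309 \left(\left(- \frac{734}{3}\right) \left(- \frac{1}{145}\right)\right) + 295 = 309 \cdot \frac{734}{435} + 295 = \frac{75602}{145} + 295 = \frac{118377}{145}$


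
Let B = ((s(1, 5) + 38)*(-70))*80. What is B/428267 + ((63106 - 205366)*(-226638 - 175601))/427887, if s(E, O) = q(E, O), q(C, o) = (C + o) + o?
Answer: 1166971410504980/8726184849 ≈ 1.3373e+5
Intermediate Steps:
q(C, o) = C + 2*o
s(E, O) = E + 2*O
B = -274400 (B = (((1 + 2*5) + 38)*(-70))*80 = (((1 + 10) + 38)*(-70))*80 = ((11 + 38)*(-70))*80 = (49*(-70))*80 = -3430*80 = -274400)
B/428267 + ((63106 - 205366)*(-226638 - 175601))/427887 = -274400/428267 + ((63106 - 205366)*(-226638 - 175601))/427887 = -274400*1/428267 - 142260*(-402239)*(1/427887) = -39200/61181 + 57222520140*(1/427887) = -39200/61181 + 19074173380/142629 = 1166971410504980/8726184849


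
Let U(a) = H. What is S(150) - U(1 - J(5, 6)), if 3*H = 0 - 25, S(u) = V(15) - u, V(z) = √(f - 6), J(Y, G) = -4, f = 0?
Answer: -425/3 + I*√6 ≈ -141.67 + 2.4495*I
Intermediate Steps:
V(z) = I*√6 (V(z) = √(0 - 6) = √(-6) = I*√6)
S(u) = -u + I*√6 (S(u) = I*√6 - u = -u + I*√6)
H = -25/3 (H = (0 - 25)/3 = (⅓)*(-25) = -25/3 ≈ -8.3333)
U(a) = -25/3
S(150) - U(1 - J(5, 6)) = (-1*150 + I*√6) - 1*(-25/3) = (-150 + I*√6) + 25/3 = -425/3 + I*√6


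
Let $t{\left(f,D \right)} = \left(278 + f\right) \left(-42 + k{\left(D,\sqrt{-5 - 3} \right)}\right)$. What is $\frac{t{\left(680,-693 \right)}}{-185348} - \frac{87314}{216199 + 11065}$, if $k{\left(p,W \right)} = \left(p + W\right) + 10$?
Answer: $\frac{17707841991}{5265365984} - \frac{479 i \sqrt{2}}{46337} \approx 3.3631 - 0.014619 i$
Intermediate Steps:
$k{\left(p,W \right)} = 10 + W + p$ ($k{\left(p,W \right)} = \left(W + p\right) + 10 = 10 + W + p$)
$t{\left(f,D \right)} = \left(278 + f\right) \left(-32 + D + 2 i \sqrt{2}\right)$ ($t{\left(f,D \right)} = \left(278 + f\right) \left(-42 + \left(10 + \sqrt{-5 - 3} + D\right)\right) = \left(278 + f\right) \left(-42 + \left(10 + \sqrt{-8} + D\right)\right) = \left(278 + f\right) \left(-42 + \left(10 + 2 i \sqrt{2} + D\right)\right) = \left(278 + f\right) \left(-42 + \left(10 + D + 2 i \sqrt{2}\right)\right) = \left(278 + f\right) \left(-32 + D + 2 i \sqrt{2}\right)$)
$\frac{t{\left(680,-693 \right)}}{-185348} - \frac{87314}{216199 + 11065} = \frac{-8896 - 28560 + 278 \left(-693\right) + 680 \left(10 - 693 + 2 i \sqrt{2}\right) + 556 i \sqrt{2}}{-185348} - \frac{87314}{216199 + 11065} = \left(-8896 - 28560 - 192654 + 680 \left(-683 + 2 i \sqrt{2}\right) + 556 i \sqrt{2}\right) \left(- \frac{1}{185348}\right) - \frac{87314}{227264} = \left(-8896 - 28560 - 192654 - \left(464440 - 1360 i \sqrt{2}\right) + 556 i \sqrt{2}\right) \left(- \frac{1}{185348}\right) - \frac{43657}{113632} = \left(-694550 + 1916 i \sqrt{2}\right) \left(- \frac{1}{185348}\right) - \frac{43657}{113632} = \left(\frac{347275}{92674} - \frac{479 i \sqrt{2}}{46337}\right) - \frac{43657}{113632} = \frac{17707841991}{5265365984} - \frac{479 i \sqrt{2}}{46337}$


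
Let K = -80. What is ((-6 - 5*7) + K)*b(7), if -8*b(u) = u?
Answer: 847/8 ≈ 105.88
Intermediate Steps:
b(u) = -u/8
((-6 - 5*7) + K)*b(7) = ((-6 - 5*7) - 80)*(-⅛*7) = ((-6 - 35) - 80)*(-7/8) = (-41 - 80)*(-7/8) = -121*(-7/8) = 847/8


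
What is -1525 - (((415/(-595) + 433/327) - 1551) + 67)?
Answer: -1619819/38913 ≈ -41.627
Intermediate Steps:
-1525 - (((415/(-595) + 433/327) - 1551) + 67) = -1525 - (((415*(-1/595) + 433*(1/327)) - 1551) + 67) = -1525 - (((-83/119 + 433/327) - 1551) + 67) = -1525 - ((24386/38913 - 1551) + 67) = -1525 - (-60329677/38913 + 67) = -1525 - 1*(-57722506/38913) = -1525 + 57722506/38913 = -1619819/38913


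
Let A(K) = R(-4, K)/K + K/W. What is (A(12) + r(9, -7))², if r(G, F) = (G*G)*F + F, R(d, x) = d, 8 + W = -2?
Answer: 74528689/225 ≈ 3.3124e+5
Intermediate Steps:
W = -10 (W = -8 - 2 = -10)
A(K) = -4/K - K/10 (A(K) = -4/K + K/(-10) = -4/K + K*(-⅒) = -4/K - K/10)
r(G, F) = F + F*G² (r(G, F) = G²*F + F = F*G² + F = F + F*G²)
(A(12) + r(9, -7))² = ((-4/12 - ⅒*12) - 7*(1 + 9²))² = ((-4*1/12 - 6/5) - 7*(1 + 81))² = ((-⅓ - 6/5) - 7*82)² = (-23/15 - 574)² = (-8633/15)² = 74528689/225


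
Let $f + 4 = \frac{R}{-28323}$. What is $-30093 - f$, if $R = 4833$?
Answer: $- \frac{31563182}{1049} \approx -30089.0$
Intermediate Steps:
$f = - \frac{4375}{1049}$ ($f = -4 + \frac{4833}{-28323} = -4 + 4833 \left(- \frac{1}{28323}\right) = -4 - \frac{179}{1049} = - \frac{4375}{1049} \approx -4.1706$)
$-30093 - f = -30093 - - \frac{4375}{1049} = -30093 + \frac{4375}{1049} = - \frac{31563182}{1049}$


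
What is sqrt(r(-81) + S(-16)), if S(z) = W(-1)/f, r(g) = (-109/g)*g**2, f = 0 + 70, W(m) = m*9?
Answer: 3*sqrt(4806830)/70 ≈ 93.962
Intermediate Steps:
W(m) = 9*m
f = 70
r(g) = -109*g
S(z) = -9/70 (S(z) = (9*(-1))/70 = -9*1/70 = -9/70)
sqrt(r(-81) + S(-16)) = sqrt(-109*(-81) - 9/70) = sqrt(8829 - 9/70) = sqrt(618021/70) = 3*sqrt(4806830)/70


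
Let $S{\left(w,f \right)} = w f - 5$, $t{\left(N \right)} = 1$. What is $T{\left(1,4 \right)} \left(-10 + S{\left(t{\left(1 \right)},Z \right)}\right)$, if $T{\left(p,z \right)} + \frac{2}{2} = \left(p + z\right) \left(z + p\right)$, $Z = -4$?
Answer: $-456$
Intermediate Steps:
$T{\left(p,z \right)} = -1 + \left(p + z\right)^{2}$ ($T{\left(p,z \right)} = -1 + \left(p + z\right) \left(z + p\right) = -1 + \left(p + z\right) \left(p + z\right) = -1 + \left(p + z\right)^{2}$)
$S{\left(w,f \right)} = -5 + f w$ ($S{\left(w,f \right)} = f w - 5 = -5 + f w$)
$T{\left(1,4 \right)} \left(-10 + S{\left(t{\left(1 \right)},Z \right)}\right) = \left(-1 + \left(1 + 4\right)^{2}\right) \left(-10 - 9\right) = \left(-1 + 5^{2}\right) \left(-10 - 9\right) = \left(-1 + 25\right) \left(-10 - 9\right) = 24 \left(-19\right) = -456$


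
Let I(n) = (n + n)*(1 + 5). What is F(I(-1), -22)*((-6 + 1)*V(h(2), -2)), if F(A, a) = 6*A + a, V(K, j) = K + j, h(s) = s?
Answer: 0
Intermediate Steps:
I(n) = 12*n (I(n) = (2*n)*6 = 12*n)
F(A, a) = a + 6*A
F(I(-1), -22)*((-6 + 1)*V(h(2), -2)) = (-22 + 6*(12*(-1)))*((-6 + 1)*(2 - 2)) = (-22 + 6*(-12))*(-5*0) = (-22 - 72)*0 = -94*0 = 0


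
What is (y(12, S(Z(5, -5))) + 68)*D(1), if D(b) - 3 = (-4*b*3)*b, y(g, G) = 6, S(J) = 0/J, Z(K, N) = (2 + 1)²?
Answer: -666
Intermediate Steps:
Z(K, N) = 9 (Z(K, N) = 3² = 9)
S(J) = 0
D(b) = 3 - 12*b² (D(b) = 3 + (-4*b*3)*b = 3 + (-12*b)*b = 3 - 12*b²)
(y(12, S(Z(5, -5))) + 68)*D(1) = (6 + 68)*(3 - 12*1²) = 74*(3 - 12*1) = 74*(3 - 12) = 74*(-9) = -666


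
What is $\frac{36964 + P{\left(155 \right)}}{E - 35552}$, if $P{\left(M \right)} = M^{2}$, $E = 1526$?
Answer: $- \frac{60989}{34026} \approx -1.7924$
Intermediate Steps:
$\frac{36964 + P{\left(155 \right)}}{E - 35552} = \frac{36964 + 155^{2}}{1526 - 35552} = \frac{36964 + 24025}{-34026} = 60989 \left(- \frac{1}{34026}\right) = - \frac{60989}{34026}$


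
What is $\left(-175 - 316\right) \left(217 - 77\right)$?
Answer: $-68740$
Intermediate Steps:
$\left(-175 - 316\right) \left(217 - 77\right) = \left(-491\right) 140 = -68740$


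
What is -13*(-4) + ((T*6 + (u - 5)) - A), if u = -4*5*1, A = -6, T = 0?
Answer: 33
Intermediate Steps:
u = -20 (u = -20*1 = -20)
-13*(-4) + ((T*6 + (u - 5)) - A) = -13*(-4) + ((0*6 + (-20 - 5)) - 1*(-6)) = 52 + ((0 - 25) + 6) = 52 + (-25 + 6) = 52 - 19 = 33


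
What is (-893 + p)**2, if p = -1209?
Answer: 4418404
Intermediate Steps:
(-893 + p)**2 = (-893 - 1209)**2 = (-2102)**2 = 4418404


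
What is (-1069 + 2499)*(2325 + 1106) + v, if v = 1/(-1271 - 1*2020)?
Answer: 16146732029/3291 ≈ 4.9063e+6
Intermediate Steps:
v = -1/3291 (v = 1/(-1271 - 2020) = 1/(-3291) = -1/3291 ≈ -0.00030386)
(-1069 + 2499)*(2325 + 1106) + v = (-1069 + 2499)*(2325 + 1106) - 1/3291 = 1430*3431 - 1/3291 = 4906330 - 1/3291 = 16146732029/3291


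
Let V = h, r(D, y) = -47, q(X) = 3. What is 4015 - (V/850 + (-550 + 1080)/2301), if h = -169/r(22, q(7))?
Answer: 369057111881/91924950 ≈ 4014.8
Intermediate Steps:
h = 169/47 (h = -169/(-47) = -169*(-1/47) = 169/47 ≈ 3.5957)
V = 169/47 ≈ 3.5957
4015 - (V/850 + (-550 + 1080)/2301) = 4015 - ((169/47)/850 + (-550 + 1080)/2301) = 4015 - ((169/47)*(1/850) + 530*(1/2301)) = 4015 - (169/39950 + 530/2301) = 4015 - 1*21562369/91924950 = 4015 - 21562369/91924950 = 369057111881/91924950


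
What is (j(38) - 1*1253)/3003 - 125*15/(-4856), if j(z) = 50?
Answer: -70381/4860856 ≈ -0.014479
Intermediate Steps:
(j(38) - 1*1253)/3003 - 125*15/(-4856) = (50 - 1*1253)/3003 - 125*15/(-4856) = (50 - 1253)*(1/3003) - 1*1875*(-1/4856) = -1203*1/3003 - 1875*(-1/4856) = -401/1001 + 1875/4856 = -70381/4860856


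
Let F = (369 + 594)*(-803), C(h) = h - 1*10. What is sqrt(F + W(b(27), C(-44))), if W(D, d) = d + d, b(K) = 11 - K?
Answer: 3*I*sqrt(85933) ≈ 879.43*I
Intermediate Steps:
C(h) = -10 + h (C(h) = h - 10 = -10 + h)
W(D, d) = 2*d
F = -773289 (F = 963*(-803) = -773289)
sqrt(F + W(b(27), C(-44))) = sqrt(-773289 + 2*(-10 - 44)) = sqrt(-773289 + 2*(-54)) = sqrt(-773289 - 108) = sqrt(-773397) = 3*I*sqrt(85933)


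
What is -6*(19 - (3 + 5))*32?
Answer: -2112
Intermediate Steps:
-6*(19 - (3 + 5))*32 = -6*(19 - 8)*32 = -6*11*32 = -66*32 = -2112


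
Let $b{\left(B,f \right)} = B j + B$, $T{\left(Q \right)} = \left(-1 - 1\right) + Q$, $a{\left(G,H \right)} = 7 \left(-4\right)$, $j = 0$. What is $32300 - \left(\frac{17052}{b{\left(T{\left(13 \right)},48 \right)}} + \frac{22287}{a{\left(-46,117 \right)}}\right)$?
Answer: $\frac{9716101}{308} \approx 31546.0$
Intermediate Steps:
$a{\left(G,H \right)} = -28$
$T{\left(Q \right)} = -2 + Q$
$b{\left(B,f \right)} = B$ ($b{\left(B,f \right)} = B 0 + B = 0 + B = B$)
$32300 - \left(\frac{17052}{b{\left(T{\left(13 \right)},48 \right)}} + \frac{22287}{a{\left(-46,117 \right)}}\right) = 32300 - \left(- \frac{22287}{28} + \frac{17052}{-2 + 13}\right) = 32300 - \left(- \frac{22287}{28} + \frac{17052}{11}\right) = 32300 + \left(\frac{22287}{28} - \frac{17052}{11}\right) = 32300 - \frac{232299}{308} = \frac{9716101}{308}$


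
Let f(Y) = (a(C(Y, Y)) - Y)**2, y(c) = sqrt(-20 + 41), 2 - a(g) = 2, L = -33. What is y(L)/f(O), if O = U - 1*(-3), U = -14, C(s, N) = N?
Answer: sqrt(21)/121 ≈ 0.037873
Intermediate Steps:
a(g) = 0 (a(g) = 2 - 1*2 = 2 - 2 = 0)
O = -11 (O = -14 - 1*(-3) = -14 + 3 = -11)
y(c) = sqrt(21)
f(Y) = Y**2 (f(Y) = (0 - Y)**2 = (-Y)**2 = Y**2)
y(L)/f(O) = sqrt(21)/((-11)**2) = sqrt(21)/121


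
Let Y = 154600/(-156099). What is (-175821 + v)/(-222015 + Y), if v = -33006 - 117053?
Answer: 10173908424/6931294817 ≈ 1.4678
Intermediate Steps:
Y = -154600/156099 (Y = 154600*(-1/156099) = -154600/156099 ≈ -0.99040)
v = -150059
(-175821 + v)/(-222015 + Y) = (-175821 - 150059)/(-222015 - 154600/156099) = -325880/(-34656474085/156099) = -325880*(-156099/34656474085) = 10173908424/6931294817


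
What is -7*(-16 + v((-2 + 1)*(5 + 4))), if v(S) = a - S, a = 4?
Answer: 21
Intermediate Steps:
v(S) = 4 - S
-7*(-16 + v((-2 + 1)*(5 + 4))) = -7*(-16 + (4 - (-2 + 1)*(5 + 4))) = -7*(-16 + (4 - (-1)*9)) = -7*(-16 + (4 - 1*(-9))) = -7*(-16 + (4 + 9)) = -7*(-16 + 13) = -7*(-3) = 21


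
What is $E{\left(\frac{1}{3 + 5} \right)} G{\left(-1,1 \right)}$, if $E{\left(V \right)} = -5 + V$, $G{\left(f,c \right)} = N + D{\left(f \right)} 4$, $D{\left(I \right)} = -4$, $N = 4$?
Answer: $\frac{117}{2} \approx 58.5$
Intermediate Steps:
$G{\left(f,c \right)} = -12$ ($G{\left(f,c \right)} = 4 - 16 = -12$)
$E{\left(\frac{1}{3 + 5} \right)} G{\left(-1,1 \right)} = \left(-5 + \frac{1}{3 + 5}\right) \left(-12\right) = \left(-5 + \frac{1}{8}\right) \left(-12\right) = \left(- \frac{39}{8}\right) \left(-12\right) = \frac{117}{2}$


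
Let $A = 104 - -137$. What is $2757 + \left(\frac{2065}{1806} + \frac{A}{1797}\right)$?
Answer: $\frac{426269725}{154542} \approx 2758.3$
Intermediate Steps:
$A = 241$ ($A = 104 + 137 = 241$)
$2757 + \left(\frac{2065}{1806} + \frac{A}{1797}\right) = 2757 + \left(\frac{2065}{1806} + \frac{241}{1797}\right) = 2757 + \left(2065 \cdot \frac{1}{1806} + 241 \cdot \frac{1}{1797}\right) = 2757 + \left(\frac{295}{258} + \frac{241}{1797}\right) = 2757 + \frac{197431}{154542} = \frac{426269725}{154542}$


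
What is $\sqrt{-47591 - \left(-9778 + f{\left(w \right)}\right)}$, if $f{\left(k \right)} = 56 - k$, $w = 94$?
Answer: $5 i \sqrt{1511} \approx 194.36 i$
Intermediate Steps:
$\sqrt{-47591 - \left(-9778 + f{\left(w \right)}\right)} = \sqrt{-47591 + \left(\left(424 - -9354\right) - \left(56 - 94\right)\right)} = \sqrt{-47591 + \left(\left(424 + 9354\right) - \left(56 - 94\right)\right)} = \sqrt{-47591 + \left(9778 - -38\right)} = \sqrt{-47591 + \left(9778 + 38\right)} = \sqrt{-47591 + 9816} = \sqrt{-37775} = 5 i \sqrt{1511}$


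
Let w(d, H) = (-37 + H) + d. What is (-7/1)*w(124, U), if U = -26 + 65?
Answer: -882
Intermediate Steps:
U = 39
w(d, H) = -37 + H + d
(-7/1)*w(124, U) = (-7/1)*(-37 + 39 + 124) = -7*1*126 = -7*126 = -882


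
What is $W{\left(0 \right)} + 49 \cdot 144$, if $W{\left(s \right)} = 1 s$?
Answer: $7056$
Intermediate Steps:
$W{\left(s \right)} = s$
$W{\left(0 \right)} + 49 \cdot 144 = 0 + 49 \cdot 144 = 0 + 7056 = 7056$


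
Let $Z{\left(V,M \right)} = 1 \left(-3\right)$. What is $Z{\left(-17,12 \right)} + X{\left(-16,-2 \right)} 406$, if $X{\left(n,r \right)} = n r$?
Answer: $12989$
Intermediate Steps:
$Z{\left(V,M \right)} = -3$
$Z{\left(-17,12 \right)} + X{\left(-16,-2 \right)} 406 = -3 + \left(-16\right) \left(-2\right) 406 = -3 + 32 \cdot 406 = -3 + 12992 = 12989$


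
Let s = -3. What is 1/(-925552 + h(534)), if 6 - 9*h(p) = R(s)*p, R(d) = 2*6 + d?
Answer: -3/2778256 ≈ -1.0798e-6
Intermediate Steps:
R(d) = 12 + d
h(p) = ⅔ - p (h(p) = ⅔ - (12 - 3)*p/9 = ⅔ - p)
1/(-925552 + h(534)) = 1/(-925552 + (⅔ - 1*534)) = 1/(-925552 + (⅔ - 534)) = 1/(-925552 - 1600/3) = 1/(-2778256/3) = -3/2778256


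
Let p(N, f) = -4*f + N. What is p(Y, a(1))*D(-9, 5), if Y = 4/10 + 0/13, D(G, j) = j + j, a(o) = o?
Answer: -36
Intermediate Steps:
D(G, j) = 2*j
Y = ⅖ (Y = 4*(⅒) + 0*(1/13) = ⅖ + 0 = ⅖ ≈ 0.40000)
p(N, f) = N - 4*f
p(Y, a(1))*D(-9, 5) = (⅖ - 4*1)*(2*5) = (⅖ - 4)*10 = -18/5*10 = -36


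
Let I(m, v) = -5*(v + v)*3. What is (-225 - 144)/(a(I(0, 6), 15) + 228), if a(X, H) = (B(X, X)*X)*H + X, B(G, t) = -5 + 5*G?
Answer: -123/814516 ≈ -0.00015101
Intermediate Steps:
I(m, v) = -30*v (I(m, v) = -10*v*3 = -30*v)
a(X, H) = X + H*X*(-5 + 5*X) (a(X, H) = ((-5 + 5*X)*X)*H + X = (X*(-5 + 5*X))*H + X = H*X*(-5 + 5*X) + X = X + H*X*(-5 + 5*X))
(-225 - 144)/(a(I(0, 6), 15) + 228) = (-225 - 144)/((-30*6)*(1 + 5*15*(-1 - 30*6)) + 228) = -369/(-180*(1 + 5*15*(-1 - 180)) + 228) = -369/(-180*(1 + 5*15*(-181)) + 228) = -369/(-180*(1 - 13575) + 228) = -369/(-180*(-13574) + 228) = -369/(2443320 + 228) = -369/2443548 = -369*1/2443548 = -123/814516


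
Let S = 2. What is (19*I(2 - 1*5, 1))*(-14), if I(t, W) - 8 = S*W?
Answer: -2660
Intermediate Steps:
I(t, W) = 8 + 2*W
(19*I(2 - 1*5, 1))*(-14) = (19*(8 + 2*1))*(-14) = (19*(8 + 2))*(-14) = (19*10)*(-14) = 190*(-14) = -2660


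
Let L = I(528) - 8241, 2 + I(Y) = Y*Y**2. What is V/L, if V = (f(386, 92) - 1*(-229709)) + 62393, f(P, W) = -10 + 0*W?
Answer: 292092/147189709 ≈ 0.0019845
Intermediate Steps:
f(P, W) = -10 (f(P, W) = -10 + 0 = -10)
I(Y) = -2 + Y**3 (I(Y) = -2 + Y*Y**2 = -2 + Y**3)
V = 292092 (V = (-10 - 1*(-229709)) + 62393 = (-10 + 229709) + 62393 = 229699 + 62393 = 292092)
L = 147189709 (L = (-2 + 528**3) - 8241 = (-2 + 147197952) - 8241 = 147197950 - 8241 = 147189709)
V/L = 292092/147189709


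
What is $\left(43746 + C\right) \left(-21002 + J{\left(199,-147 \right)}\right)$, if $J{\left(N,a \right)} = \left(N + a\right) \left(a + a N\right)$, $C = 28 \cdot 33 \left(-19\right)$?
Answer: $-40589314380$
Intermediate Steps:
$C = -17556$ ($C = 924 \left(-19\right) = -17556$)
$J{\left(N,a \right)} = \left(N + a\right) \left(a + N a\right)$
$\left(43746 + C\right) \left(-21002 + J{\left(199,-147 \right)}\right) = \left(43746 - 17556\right) \left(-21002 - 147 \left(199 - 147 + 199^{2} + 199 \left(-147\right)\right)\right) = 26190 \left(-21002 - 147 \left(199 - 147 + 39601 - 29253\right)\right) = 26190 \left(-21002 - 1528800\right) = 26190 \left(-1549802\right) = -40589314380$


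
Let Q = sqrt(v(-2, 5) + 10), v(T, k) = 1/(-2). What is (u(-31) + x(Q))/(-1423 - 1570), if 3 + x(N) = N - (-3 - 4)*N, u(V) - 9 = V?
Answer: 25/2993 - 4*sqrt(38)/2993 ≈ 0.00011438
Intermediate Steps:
v(T, k) = -1/2
u(V) = 9 + V
Q = sqrt(38)/2 (Q = sqrt(-1/2 + 10) = sqrt(19/2) = sqrt(38)/2 ≈ 3.0822)
x(N) = -3 + 8*N (x(N) = -3 + (N - (-3 - 4)*N) = -3 + (N - (-7)*N) = -3 + (N + 7*N) = -3 + 8*N)
(u(-31) + x(Q))/(-1423 - 1570) = ((9 - 31) + (-3 + 8*(sqrt(38)/2)))/(-1423 - 1570) = (-22 + (-3 + 4*sqrt(38)))/(-2993) = -(-25 + 4*sqrt(38))/2993 = 25/2993 - 4*sqrt(38)/2993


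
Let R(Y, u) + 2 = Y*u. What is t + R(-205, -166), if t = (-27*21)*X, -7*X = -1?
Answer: 33947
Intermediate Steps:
X = 1/7 (X = -1/7*(-1) = 1/7 ≈ 0.14286)
R(Y, u) = -2 + Y*u
t = -81 (t = -27*21*(1/7) = -567*1/7 = -81)
t + R(-205, -166) = -81 + (-2 - 205*(-166)) = -81 + (-2 + 34030) = -81 + 34028 = 33947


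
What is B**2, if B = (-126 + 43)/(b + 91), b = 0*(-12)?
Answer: 6889/8281 ≈ 0.83190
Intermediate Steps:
b = 0
B = -83/91 (B = (-126 + 43)/(0 + 91) = -83/91 ≈ -0.91209)
B**2 = (-83/91)**2 = 6889/8281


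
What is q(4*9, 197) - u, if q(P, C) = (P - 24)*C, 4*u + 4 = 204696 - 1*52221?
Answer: -143015/4 ≈ -35754.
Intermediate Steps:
u = 152471/4 (u = -1 + (204696 - 1*52221)/4 = -1 + (204696 - 52221)/4 = -1 + (¼)*152475 = -1 + 152475/4 = 152471/4 ≈ 38118.)
q(P, C) = C*(-24 + P) (q(P, C) = (-24 + P)*C = C*(-24 + P))
q(4*9, 197) - u = 197*(-24 + 4*9) - 1*152471/4 = 197*(-24 + 36) - 152471/4 = 197*12 - 152471/4 = 2364 - 152471/4 = -143015/4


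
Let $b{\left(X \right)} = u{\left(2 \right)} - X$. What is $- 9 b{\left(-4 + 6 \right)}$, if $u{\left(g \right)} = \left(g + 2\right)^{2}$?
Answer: $-126$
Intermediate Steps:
$u{\left(g \right)} = \left(2 + g\right)^{2}$
$b{\left(X \right)} = 16 - X$ ($b{\left(X \right)} = \left(2 + 2\right)^{2} - X = 4^{2} - X = 16 - X$)
$- 9 b{\left(-4 + 6 \right)} = - 9 \left(16 - \left(-4 + 6\right)\right) = - 9 \left(16 - 2\right) = \left(-9\right) 14 = -126$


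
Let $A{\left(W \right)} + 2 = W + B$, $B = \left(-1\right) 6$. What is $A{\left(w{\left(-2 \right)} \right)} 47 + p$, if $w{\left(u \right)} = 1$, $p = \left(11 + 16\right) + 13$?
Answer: $-289$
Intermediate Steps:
$p = 40$ ($p = 27 + 13 = 40$)
$B = -6$
$A{\left(W \right)} = -8 + W$ ($A{\left(W \right)} = -2 + \left(W - 6\right) = -2 + \left(-6 + W\right) = -8 + W$)
$A{\left(w{\left(-2 \right)} \right)} 47 + p = \left(-8 + 1\right) 47 + 40 = \left(-7\right) 47 + 40 = -329 + 40 = -289$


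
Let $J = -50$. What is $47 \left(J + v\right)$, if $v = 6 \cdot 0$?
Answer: $-2350$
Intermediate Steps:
$v = 0$
$47 \left(J + v\right) = 47 \left(-50 + 0\right) = 47 \left(-50\right) = -2350$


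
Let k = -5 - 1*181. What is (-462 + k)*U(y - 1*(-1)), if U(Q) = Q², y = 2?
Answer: -5832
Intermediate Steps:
k = -186 (k = -5 - 181 = -186)
(-462 + k)*U(y - 1*(-1)) = (-462 - 186)*(2 - 1*(-1))² = -648*(2 + 1)² = -648*3² = -648*9 = -5832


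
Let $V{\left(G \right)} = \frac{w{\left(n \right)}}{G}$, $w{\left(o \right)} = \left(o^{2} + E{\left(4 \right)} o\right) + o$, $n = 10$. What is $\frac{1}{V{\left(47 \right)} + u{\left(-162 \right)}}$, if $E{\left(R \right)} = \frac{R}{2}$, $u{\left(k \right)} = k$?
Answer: $- \frac{47}{7484} \approx -0.0062801$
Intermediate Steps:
$E{\left(R \right)} = \frac{R}{2}$ ($E{\left(R \right)} = R \frac{1}{2} = \frac{R}{2}$)
$w{\left(o \right)} = o^{2} + 3 o$ ($w{\left(o \right)} = \left(o^{2} + \frac{1}{2} \cdot 4 o\right) + o = \left(o^{2} + 2 o\right) + o = o^{2} + 3 o$)
$V{\left(G \right)} = \frac{130}{G}$ ($V{\left(G \right)} = \frac{10 \left(3 + 10\right)}{G} = \frac{10 \cdot 13}{G} = \frac{130}{G}$)
$\frac{1}{V{\left(47 \right)} + u{\left(-162 \right)}} = \frac{1}{\frac{130}{47} - 162} = \frac{1}{- \frac{7484}{47}} = - \frac{47}{7484}$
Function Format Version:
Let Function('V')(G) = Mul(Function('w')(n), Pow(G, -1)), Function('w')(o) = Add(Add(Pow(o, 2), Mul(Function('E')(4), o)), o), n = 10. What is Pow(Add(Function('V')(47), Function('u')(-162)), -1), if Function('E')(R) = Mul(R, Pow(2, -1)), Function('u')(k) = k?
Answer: Rational(-47, 7484) ≈ -0.0062801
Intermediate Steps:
Function('E')(R) = Mul(Rational(1, 2), R) (Function('E')(R) = Mul(R, Rational(1, 2)) = Mul(Rational(1, 2), R))
Function('w')(o) = Add(Pow(o, 2), Mul(3, o)) (Function('w')(o) = Add(Add(Pow(o, 2), Mul(Mul(Rational(1, 2), 4), o)), o) = Add(Add(Pow(o, 2), Mul(2, o)), o) = Add(Pow(o, 2), Mul(3, o)))
Function('V')(G) = Mul(130, Pow(G, -1)) (Function('V')(G) = Mul(Mul(10, Add(3, 10)), Pow(G, -1)) = Mul(Mul(10, 13), Pow(G, -1)) = Mul(130, Pow(G, -1)))
Pow(Add(Function('V')(47), Function('u')(-162)), -1) = Pow(Add(Mul(130, Pow(47, -1)), -162), -1) = Pow(Add(Mul(130, Rational(1, 47)), -162), -1) = Pow(Add(Rational(130, 47), -162), -1) = Pow(Rational(-7484, 47), -1) = Rational(-47, 7484)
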